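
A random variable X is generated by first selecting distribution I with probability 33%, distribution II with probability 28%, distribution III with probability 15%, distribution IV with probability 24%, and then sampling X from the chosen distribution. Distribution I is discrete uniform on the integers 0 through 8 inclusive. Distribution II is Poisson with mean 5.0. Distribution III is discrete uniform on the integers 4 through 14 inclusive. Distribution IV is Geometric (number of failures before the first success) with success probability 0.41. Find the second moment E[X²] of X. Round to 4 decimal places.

For each component E[X²] = Var + (mean)², giving I: 22.6667; II: 30; III: 91; IV: 5.58061.
Overall E[X²] = 0.33·22.6667 + 0.28·30 + 0.15·91 + 0.24·5.58061 = 30.8693.

30.8693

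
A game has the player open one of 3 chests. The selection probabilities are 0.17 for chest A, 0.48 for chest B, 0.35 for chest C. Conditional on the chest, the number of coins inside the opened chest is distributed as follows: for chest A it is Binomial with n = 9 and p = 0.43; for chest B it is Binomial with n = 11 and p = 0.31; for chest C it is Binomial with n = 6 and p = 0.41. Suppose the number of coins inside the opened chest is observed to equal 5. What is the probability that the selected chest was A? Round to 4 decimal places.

0.2863

Likelihoods P(X=5 | ·): A: 0.195529; B: 0.14274; C: 0.0410131.
Posterior ∝ prior × likelihood. Numerator for A: 0.17·0.195529 = 0.03324.
Normalizing constant: 0.17·0.195529 + 0.48·0.14274 + 0.35·0.0410131 = 0.11611.
P(A | observation) = 0.03324 / 0.11611 = 0.286281.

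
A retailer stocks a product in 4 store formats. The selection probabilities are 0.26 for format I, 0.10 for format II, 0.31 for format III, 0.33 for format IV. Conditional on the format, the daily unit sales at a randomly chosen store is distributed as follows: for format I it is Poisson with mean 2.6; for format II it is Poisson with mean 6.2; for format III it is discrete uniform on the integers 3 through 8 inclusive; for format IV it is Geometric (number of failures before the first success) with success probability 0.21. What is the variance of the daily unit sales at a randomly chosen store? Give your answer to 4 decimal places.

9.7628

Per component, I: μ=2.6, E[X²]=9.36; II: μ=6.2, E[X²]=44.64; III: μ=5.5, E[X²]=33.1667; IV: μ=3.7619, E[X²]=32.0658.
E[X] = 0.26·2.6 + 0.1·6.2 + 0.31·5.5 + 0.33·3.7619 = 4.24243.
E[X²] = 0.26·9.36 + 0.1·44.64 + 0.31·33.1667 + 0.33·32.0658 = 27.761.
Var(X) = E[X²] − (E[X])² = 27.761 − 17.9982 = 9.76277.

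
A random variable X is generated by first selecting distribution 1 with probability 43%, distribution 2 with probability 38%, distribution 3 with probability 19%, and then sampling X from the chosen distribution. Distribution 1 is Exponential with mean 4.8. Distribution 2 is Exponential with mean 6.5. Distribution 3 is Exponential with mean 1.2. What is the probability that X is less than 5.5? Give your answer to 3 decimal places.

Conditional on each component, P(X < 5.5): 1: 0.682041; 2: 0.570938; 3: 0.989779.
By total probability, P(X < 5.5) = 0.43·0.682041 + 0.38·0.570938 + 0.19·0.989779 = 0.698292.

0.698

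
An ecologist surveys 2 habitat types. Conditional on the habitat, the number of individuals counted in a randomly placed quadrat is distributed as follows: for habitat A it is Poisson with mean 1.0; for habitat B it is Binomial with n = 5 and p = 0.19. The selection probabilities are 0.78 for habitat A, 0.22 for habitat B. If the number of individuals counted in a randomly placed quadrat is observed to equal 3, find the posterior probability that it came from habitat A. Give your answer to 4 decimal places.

Likelihoods P(X=3 | ·): A: 0.0613132; B: 0.0450019.
Posterior ∝ prior × likelihood. Numerator for A: 0.78·0.0613132 = 0.0478243.
Normalizing constant: 0.78·0.0613132 + 0.22·0.0450019 = 0.0577247.
P(A | observation) = 0.0478243 / 0.0577247 = 0.828489.

0.8285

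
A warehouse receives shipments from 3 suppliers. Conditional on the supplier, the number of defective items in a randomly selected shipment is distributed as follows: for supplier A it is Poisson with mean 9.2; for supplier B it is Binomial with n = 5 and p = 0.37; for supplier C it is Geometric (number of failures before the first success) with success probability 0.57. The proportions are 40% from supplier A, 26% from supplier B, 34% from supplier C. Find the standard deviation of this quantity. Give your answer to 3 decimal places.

4.456

Per component, A: μ=9.2, E[X²]=93.84; B: μ=1.85, E[X²]=4.588; C: μ=0.754386, E[X²]=1.89258.
E[X] = 0.4·9.2 + 0.26·1.85 + 0.34·0.754386 = 4.41749.
E[X²] = 0.4·93.84 + 0.26·4.588 + 0.34·1.89258 = 39.3724.
Var(X) = E[X²] − (E[X])² = 39.3724 − 19.5142 = 19.8581.
SD(X) = √19.8581 = 4.45625.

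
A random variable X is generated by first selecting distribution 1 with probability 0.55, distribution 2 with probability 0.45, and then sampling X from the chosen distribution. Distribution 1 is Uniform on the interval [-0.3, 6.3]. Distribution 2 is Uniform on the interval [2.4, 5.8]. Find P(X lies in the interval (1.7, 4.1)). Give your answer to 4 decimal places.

Conditional on each component, P(1.7 < X < 4.1): 1: 0.363636; 2: 0.5.
By total probability, P(1.7 < X < 4.1) = 0.55·0.363636 + 0.45·0.5 = 0.425.

0.4250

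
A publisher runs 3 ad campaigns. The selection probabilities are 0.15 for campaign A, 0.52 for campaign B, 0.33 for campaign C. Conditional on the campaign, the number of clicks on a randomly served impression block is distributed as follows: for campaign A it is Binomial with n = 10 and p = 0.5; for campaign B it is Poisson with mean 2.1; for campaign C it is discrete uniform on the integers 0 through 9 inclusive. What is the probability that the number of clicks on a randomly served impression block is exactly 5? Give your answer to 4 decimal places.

Conditional on each campaign, P(X = 5): A: 0.246094; B: 0.041677; C: 0.1.
By total probability, P(X = 5) = 0.15·0.246094 + 0.52·0.041677 + 0.33·0.1 = 0.0915861.

0.0916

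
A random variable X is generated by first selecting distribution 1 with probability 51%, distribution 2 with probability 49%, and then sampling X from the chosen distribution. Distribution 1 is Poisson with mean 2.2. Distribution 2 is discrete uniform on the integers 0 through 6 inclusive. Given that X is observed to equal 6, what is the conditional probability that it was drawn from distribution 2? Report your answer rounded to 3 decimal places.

Likelihoods P(X=6 | ·): 1: 0.0174484; 2: 0.142857.
Posterior ∝ prior × likelihood. Numerator for 2: 0.49·0.142857 = 0.07.
Normalizing constant: 0.51·0.0174484 + 0.49·0.142857 = 0.0788987.
P(2 | observation) = 0.07 / 0.0788987 = 0.887214.

0.887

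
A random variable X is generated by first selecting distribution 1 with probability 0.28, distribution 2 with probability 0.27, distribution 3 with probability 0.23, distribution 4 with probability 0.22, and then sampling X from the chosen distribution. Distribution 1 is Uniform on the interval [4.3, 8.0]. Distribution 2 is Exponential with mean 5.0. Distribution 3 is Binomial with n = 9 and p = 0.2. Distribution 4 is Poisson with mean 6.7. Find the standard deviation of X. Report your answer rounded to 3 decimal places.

3.498

Per component, 1: μ=6.15, E[X²]=38.9633; 2: μ=5, E[X²]=50; 3: μ=1.8, E[X²]=4.68; 4: μ=6.7, E[X²]=51.59.
E[X] = 0.28·6.15 + 0.27·5 + 0.23·1.8 + 0.22·6.7 = 4.96.
E[X²] = 0.28·38.9633 + 0.27·50 + 0.23·4.68 + 0.22·51.59 = 36.8359.
Var(X) = E[X²] − (E[X])² = 36.8359 − 24.6016 = 12.2343.
SD(X) = √12.2343 = 3.49776.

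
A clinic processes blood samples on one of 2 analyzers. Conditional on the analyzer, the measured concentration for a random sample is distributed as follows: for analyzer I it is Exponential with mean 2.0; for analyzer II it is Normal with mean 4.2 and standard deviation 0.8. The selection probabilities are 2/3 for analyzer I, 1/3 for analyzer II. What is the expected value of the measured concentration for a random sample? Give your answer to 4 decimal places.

2.7333

Component means — I: 2; II: 4.2.
E[X] = 0.666667·2 + 0.333333·4.2 = 2.73333.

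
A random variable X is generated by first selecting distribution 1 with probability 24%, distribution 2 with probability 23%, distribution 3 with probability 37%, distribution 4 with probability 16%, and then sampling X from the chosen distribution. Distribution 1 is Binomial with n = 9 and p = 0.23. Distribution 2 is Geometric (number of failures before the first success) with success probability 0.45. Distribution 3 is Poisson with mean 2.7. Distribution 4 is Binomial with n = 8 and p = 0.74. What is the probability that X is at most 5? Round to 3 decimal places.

Conditional on each component, P(X ≤ 5): 1: 0.99354; 2: 0.972319; 3: 0.943268; 4: 0.346524.
By total probability, P(X ≤ 5) = 0.24·0.99354 + 0.23·0.972319 + 0.37·0.943268 + 0.16·0.346524 = 0.866536.

0.867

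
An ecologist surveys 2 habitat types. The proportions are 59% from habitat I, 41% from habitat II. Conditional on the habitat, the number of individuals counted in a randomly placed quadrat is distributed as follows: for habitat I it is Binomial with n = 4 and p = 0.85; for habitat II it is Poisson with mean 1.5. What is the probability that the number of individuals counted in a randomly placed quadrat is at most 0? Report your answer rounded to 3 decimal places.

0.092

Conditional on each habitat, P(X ≤ 0): I: 0.00050625; II: 0.22313.
By total probability, P(X ≤ 0) = 0.59·0.00050625 + 0.41·0.22313 = 0.0917821.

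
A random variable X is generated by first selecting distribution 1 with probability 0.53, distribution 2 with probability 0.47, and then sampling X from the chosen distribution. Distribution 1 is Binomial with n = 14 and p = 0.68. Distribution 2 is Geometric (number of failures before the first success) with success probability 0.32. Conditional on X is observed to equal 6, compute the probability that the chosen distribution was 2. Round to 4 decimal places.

Likelihoods P(X=6 | ·): 1: 0.0326444; 2: 0.0316376.
Posterior ∝ prior × likelihood. Numerator for 2: 0.47·0.0316376 = 0.0148697.
Normalizing constant: 0.53·0.0326444 + 0.47·0.0316376 = 0.0321712.
P(2 | observation) = 0.0148697 / 0.0321712 = 0.462204.

0.4622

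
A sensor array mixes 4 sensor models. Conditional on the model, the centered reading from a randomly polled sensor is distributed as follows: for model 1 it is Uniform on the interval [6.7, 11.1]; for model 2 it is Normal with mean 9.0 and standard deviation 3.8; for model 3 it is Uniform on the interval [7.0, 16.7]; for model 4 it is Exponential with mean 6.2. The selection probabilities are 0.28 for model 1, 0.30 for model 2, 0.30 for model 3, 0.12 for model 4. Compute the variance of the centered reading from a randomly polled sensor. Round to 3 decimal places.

Per component, 1: μ=8.9, E[X²]=80.8233; 2: μ=9, E[X²]=95.44; 3: μ=11.85, E[X²]=148.263; 4: μ=6.2, E[X²]=76.88.
E[X] = 0.28·8.9 + 0.3·9 + 0.3·11.85 + 0.12·6.2 = 9.491.
E[X²] = 0.28·80.8233 + 0.3·95.44 + 0.3·148.263 + 0.12·76.88 = 104.967.
Var(X) = E[X²] − (E[X])² = 104.967 − 90.0791 = 14.8881.

14.888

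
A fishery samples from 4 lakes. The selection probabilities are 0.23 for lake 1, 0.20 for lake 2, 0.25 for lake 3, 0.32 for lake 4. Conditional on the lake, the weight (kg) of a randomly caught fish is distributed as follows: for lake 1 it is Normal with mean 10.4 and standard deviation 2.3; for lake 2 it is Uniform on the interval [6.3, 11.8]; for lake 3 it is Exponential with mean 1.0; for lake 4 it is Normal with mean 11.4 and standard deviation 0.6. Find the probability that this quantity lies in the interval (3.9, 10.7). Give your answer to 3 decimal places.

Conditional on each lake, P(3.9 < X < 10.7): 1: 0.549533; 2: 0.8; 3: 0.0202194; 4: 0.121673.
By total probability, P(3.9 < X < 10.7) = 0.23·0.549533 + 0.2·0.8 + 0.25·0.0202194 + 0.32·0.121673 = 0.330383.

0.330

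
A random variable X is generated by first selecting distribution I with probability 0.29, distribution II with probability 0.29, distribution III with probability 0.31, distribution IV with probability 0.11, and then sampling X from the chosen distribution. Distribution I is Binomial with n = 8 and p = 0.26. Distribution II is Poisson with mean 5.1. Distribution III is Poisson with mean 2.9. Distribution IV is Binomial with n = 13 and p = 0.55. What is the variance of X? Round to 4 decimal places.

Per component, I: μ=2.08, E[X²]=5.8656; II: μ=5.1, E[X²]=31.11; III: μ=2.9, E[X²]=11.31; IV: μ=7.15, E[X²]=54.34.
E[X] = 0.29·2.08 + 0.29·5.1 + 0.31·2.9 + 0.11·7.15 = 3.7677.
E[X²] = 0.29·5.8656 + 0.29·31.11 + 0.31·11.31 + 0.11·54.34 = 20.2064.
Var(X) = E[X²] − (E[X])² = 20.2064 − 14.1956 = 6.01086.

6.0109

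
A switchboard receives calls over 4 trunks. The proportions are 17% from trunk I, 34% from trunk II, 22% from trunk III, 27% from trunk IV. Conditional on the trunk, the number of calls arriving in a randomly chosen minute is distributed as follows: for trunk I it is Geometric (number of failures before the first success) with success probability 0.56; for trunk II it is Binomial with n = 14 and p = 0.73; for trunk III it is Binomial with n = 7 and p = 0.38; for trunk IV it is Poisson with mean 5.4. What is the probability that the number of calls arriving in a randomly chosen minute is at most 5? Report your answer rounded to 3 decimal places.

Conditional on each trunk, P(X ≤ 5): I: 0.992744; II: 0.00383654; III: 0.985788; IV: 0.546132.
By total probability, P(X ≤ 5) = 0.17·0.992744 + 0.34·0.00383654 + 0.22·0.985788 + 0.27·0.546132 = 0.5344.

0.534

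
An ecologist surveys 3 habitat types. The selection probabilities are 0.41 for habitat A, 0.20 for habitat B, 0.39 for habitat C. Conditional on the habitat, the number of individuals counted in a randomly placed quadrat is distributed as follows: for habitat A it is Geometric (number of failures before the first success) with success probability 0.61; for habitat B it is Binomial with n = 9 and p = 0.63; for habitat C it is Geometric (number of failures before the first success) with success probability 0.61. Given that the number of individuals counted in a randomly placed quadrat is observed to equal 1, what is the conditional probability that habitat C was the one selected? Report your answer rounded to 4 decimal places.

0.4865

Likelihoods P(X=1 | ·): A: 0.2379; B: 0.00199158; C: 0.2379.
Posterior ∝ prior × likelihood. Numerator for C: 0.39·0.2379 = 0.092781.
Normalizing constant: 0.41·0.2379 + 0.2·0.00199158 + 0.39·0.2379 = 0.190718.
P(C | observation) = 0.092781 / 0.190718 = 0.486482.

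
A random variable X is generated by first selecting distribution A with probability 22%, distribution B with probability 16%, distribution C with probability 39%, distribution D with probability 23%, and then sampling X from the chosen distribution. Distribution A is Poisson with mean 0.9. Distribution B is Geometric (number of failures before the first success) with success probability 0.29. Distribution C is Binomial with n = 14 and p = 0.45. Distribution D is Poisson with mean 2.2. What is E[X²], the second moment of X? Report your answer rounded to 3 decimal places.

For each component E[X²] = Var + (mean)², giving A: 1.71; B: 14.4364; C: 43.155; D: 7.04.
Overall E[X²] = 0.22·1.71 + 0.16·14.4364 + 0.39·43.155 + 0.23·7.04 = 21.1357.

21.136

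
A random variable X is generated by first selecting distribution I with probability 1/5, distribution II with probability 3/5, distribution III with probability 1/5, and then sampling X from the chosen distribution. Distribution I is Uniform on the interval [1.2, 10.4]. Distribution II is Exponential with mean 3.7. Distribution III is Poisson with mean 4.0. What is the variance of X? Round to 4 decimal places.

11.0943

Per component, I: μ=5.8, E[X²]=40.6933; II: μ=3.7, E[X²]=27.38; III: μ=4, E[X²]=20.
E[X] = 0.2·5.8 + 0.6·3.7 + 0.2·4 = 4.18.
E[X²] = 0.2·40.6933 + 0.6·27.38 + 0.2·20 = 28.5667.
Var(X) = E[X²] − (E[X])² = 28.5667 − 17.4724 = 11.0943.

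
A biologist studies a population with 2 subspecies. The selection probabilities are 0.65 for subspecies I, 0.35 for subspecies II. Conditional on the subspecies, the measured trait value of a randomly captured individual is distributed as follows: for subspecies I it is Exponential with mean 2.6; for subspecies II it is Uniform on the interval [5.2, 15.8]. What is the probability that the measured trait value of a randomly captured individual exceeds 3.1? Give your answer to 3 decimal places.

0.547

Conditional on each subspecies, P(X > 3.1): I: 0.30352; II: 1.
By total probability, P(X > 3.1) = 0.65·0.30352 + 0.35·1 = 0.547288.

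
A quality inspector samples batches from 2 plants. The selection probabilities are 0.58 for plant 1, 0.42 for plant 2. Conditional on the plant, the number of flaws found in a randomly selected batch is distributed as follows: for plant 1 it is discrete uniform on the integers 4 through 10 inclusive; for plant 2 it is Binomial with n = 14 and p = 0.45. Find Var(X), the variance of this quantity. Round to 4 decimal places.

3.8947

Per component, 1: μ=7, E[X²]=53; 2: μ=6.3, E[X²]=43.155.
E[X] = 0.58·7 + 0.42·6.3 = 6.706.
E[X²] = 0.58·53 + 0.42·43.155 = 48.8651.
Var(X) = E[X²] − (E[X])² = 48.8651 − 44.9704 = 3.89466.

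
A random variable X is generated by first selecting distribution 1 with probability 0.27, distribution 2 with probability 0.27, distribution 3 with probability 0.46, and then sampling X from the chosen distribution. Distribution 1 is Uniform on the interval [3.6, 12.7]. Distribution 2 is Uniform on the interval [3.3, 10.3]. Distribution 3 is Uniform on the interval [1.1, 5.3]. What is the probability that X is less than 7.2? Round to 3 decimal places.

0.717

Conditional on each component, P(X < 7.2): 1: 0.395604; 2: 0.557143; 3: 1.
By total probability, P(X < 7.2) = 0.27·0.395604 + 0.27·0.557143 + 0.46·1 = 0.717242.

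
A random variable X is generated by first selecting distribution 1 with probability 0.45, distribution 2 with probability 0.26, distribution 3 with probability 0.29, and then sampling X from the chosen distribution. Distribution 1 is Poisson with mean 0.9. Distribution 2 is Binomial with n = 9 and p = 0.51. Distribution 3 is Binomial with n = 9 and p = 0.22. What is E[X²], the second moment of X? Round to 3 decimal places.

8.417

For each component E[X²] = Var + (mean)², giving 1: 1.71; 2: 23.3172; 3: 5.4648.
Overall E[X²] = 0.45·1.71 + 0.26·23.3172 + 0.29·5.4648 = 8.41676.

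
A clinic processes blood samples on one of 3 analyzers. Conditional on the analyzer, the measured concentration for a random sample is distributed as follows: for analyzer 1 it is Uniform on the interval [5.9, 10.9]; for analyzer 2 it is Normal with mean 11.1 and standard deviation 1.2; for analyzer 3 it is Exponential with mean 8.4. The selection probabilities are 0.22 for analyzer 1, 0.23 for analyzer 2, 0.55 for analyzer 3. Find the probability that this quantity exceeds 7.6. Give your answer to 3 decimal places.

0.597

Conditional on each analyzer, P(X > 7.6): 1: 0.66; 2: 0.998231; 3: 0.404638.
By total probability, P(X > 7.6) = 0.22·0.66 + 0.23·0.998231 + 0.55·0.404638 = 0.597344.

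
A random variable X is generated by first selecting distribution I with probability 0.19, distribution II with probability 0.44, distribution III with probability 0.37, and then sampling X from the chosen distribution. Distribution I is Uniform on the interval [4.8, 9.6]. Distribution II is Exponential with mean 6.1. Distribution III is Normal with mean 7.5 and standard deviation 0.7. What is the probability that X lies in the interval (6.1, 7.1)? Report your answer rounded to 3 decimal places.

0.161

Conditional on each component, P(6.1 < X < 7.1): I: 0.208333; II: 0.0556242; III: 0.261104.
By total probability, P(6.1 < X < 7.1) = 0.19·0.208333 + 0.44·0.0556242 + 0.37·0.261104 = 0.160667.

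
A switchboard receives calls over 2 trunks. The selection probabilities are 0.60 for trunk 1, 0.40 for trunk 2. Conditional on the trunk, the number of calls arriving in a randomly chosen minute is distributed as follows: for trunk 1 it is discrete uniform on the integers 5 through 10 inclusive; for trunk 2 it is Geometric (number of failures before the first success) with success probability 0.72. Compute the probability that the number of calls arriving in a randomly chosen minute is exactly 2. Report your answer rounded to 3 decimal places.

0.023

Conditional on each trunk, P(X = 2): 1: 0; 2: 0.056448.
By total probability, P(X = 2) = 0.6·0 + 0.4·0.056448 = 0.0225792.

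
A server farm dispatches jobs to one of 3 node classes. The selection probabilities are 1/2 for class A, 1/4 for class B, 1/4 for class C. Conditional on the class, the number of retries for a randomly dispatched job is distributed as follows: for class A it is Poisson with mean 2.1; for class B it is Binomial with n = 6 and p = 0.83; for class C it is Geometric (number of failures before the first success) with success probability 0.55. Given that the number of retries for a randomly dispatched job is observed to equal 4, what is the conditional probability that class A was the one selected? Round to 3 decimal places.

Likelihoods P(X=4 | ·): A: 0.099231; B: 0.205732; C: 0.0225534.
Posterior ∝ prior × likelihood. Numerator for A: 0.5·0.099231 = 0.0496155.
Normalizing constant: 0.5·0.099231 + 0.25·0.205732 + 0.25·0.0225534 = 0.106687.
P(A | observation) = 0.0496155 / 0.106687 = 0.465058.

0.465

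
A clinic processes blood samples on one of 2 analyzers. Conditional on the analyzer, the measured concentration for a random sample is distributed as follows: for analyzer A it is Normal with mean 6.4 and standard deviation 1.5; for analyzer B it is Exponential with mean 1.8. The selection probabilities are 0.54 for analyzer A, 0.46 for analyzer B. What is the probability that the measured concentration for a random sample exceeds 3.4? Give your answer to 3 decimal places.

0.597

Conditional on each analyzer, P(X > 3.4): A: 0.97725; B: 0.15124.
By total probability, P(X > 3.4) = 0.54·0.97725 + 0.46·0.15124 = 0.597285.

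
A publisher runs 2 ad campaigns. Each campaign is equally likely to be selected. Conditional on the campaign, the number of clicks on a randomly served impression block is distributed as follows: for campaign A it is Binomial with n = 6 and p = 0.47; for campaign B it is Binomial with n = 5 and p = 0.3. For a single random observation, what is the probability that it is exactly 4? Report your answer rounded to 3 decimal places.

0.117

Conditional on each campaign, P(X = 4): A: 0.205605; B: 0.02835.
By total probability, P(X = 4) = 0.5·0.205605 + 0.5·0.02835 = 0.116978.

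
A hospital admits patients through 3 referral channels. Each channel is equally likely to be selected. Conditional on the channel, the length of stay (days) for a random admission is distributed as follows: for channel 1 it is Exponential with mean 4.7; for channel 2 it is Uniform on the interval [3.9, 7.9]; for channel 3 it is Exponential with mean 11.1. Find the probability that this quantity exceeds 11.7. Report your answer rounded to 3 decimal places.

Conditional on each channel, P(X > 11.7): 1: 0.0829629; 2: 0; 3: 0.348522.
By total probability, P(X > 11.7) = 0.333333·0.0829629 + 0.333333·0 + 0.333333·0.348522 = 0.143828.

0.144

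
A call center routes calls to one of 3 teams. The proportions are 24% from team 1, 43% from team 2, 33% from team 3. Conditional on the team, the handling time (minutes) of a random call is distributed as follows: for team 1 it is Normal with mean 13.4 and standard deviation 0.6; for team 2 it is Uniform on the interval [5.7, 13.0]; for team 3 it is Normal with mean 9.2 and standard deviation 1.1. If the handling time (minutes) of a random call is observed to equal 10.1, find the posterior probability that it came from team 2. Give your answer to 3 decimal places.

Likelihoods f(10.1 | ·): 1: 1.79496e-07; 2: 0.136986; 3: 0.25951.
Posterior ∝ prior × likelihood. Numerator for 2: 0.43·0.136986 = 0.0589041.
Normalizing constant: 0.24·1.79496e-07 + 0.43·0.136986 + 0.33·0.25951 = 0.144543.
P(2 | observation) = 0.0589041 / 0.144543 = 0.407521.

0.408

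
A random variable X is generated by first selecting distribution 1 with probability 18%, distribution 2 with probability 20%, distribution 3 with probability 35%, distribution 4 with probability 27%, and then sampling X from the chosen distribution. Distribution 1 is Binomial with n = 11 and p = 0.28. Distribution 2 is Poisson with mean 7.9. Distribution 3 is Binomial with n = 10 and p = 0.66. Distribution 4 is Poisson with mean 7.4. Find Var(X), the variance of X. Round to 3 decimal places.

Per component, 1: μ=3.08, E[X²]=11.704; 2: μ=7.9, E[X²]=70.31; 3: μ=6.6, E[X²]=45.804; 4: μ=7.4, E[X²]=62.16.
E[X] = 0.18·3.08 + 0.2·7.9 + 0.35·6.6 + 0.27·7.4 = 6.4424.
E[X²] = 0.18·11.704 + 0.2·70.31 + 0.35·45.804 + 0.27·62.16 = 48.9833.
Var(X) = E[X²] − (E[X])² = 48.9833 − 41.5045 = 7.4788.

7.479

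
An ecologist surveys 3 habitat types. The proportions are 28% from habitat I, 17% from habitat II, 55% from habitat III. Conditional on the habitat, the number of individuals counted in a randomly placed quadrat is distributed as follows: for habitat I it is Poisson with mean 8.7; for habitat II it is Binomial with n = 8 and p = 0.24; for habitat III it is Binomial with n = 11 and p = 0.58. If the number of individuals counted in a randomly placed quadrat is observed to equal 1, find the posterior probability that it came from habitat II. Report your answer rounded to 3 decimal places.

0.979

Likelihoods P(X=1 | ·): I: 0.0014493; II: 0.281188; III: 0.00108972.
Posterior ∝ prior × likelihood. Numerator for II: 0.17·0.281188 = 0.0478019.
Normalizing constant: 0.28·0.0014493 + 0.17·0.281188 + 0.55·0.00108972 = 0.0488071.
P(II | observation) = 0.0478019 / 0.0488071 = 0.979406.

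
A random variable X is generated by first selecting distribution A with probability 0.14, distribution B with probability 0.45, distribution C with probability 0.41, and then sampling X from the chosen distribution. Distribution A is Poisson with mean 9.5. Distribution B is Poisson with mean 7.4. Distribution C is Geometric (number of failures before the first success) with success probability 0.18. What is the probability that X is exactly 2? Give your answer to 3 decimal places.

Conditional on each component, P(X = 2): A: 0.00337769; B: 0.0167361; C: 0.121032.
By total probability, P(X = 2) = 0.14·0.00337769 + 0.45·0.0167361 + 0.41·0.121032 = 0.0576272.

0.058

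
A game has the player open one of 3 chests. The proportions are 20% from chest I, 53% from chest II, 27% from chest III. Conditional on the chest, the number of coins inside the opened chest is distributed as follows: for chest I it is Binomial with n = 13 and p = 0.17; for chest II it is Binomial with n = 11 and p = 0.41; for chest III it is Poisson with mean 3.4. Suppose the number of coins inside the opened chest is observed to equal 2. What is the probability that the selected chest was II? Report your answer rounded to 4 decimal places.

Likelihoods P(X=2 | ·): I: 0.290303; II: 0.0800937; III: 0.192898.
Posterior ∝ prior × likelihood. Numerator for II: 0.53·0.0800937 = 0.0424497.
Normalizing constant: 0.2·0.290303 + 0.53·0.0800937 + 0.27·0.192898 = 0.152593.
P(II | observation) = 0.0424497 / 0.152593 = 0.27819.

0.2782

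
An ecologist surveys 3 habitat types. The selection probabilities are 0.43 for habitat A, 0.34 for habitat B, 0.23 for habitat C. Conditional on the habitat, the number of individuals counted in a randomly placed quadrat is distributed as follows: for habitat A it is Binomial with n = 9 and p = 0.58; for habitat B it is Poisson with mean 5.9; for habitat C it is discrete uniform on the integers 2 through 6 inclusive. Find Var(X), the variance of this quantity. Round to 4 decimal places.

3.9058

Per component, A: μ=5.22, E[X²]=29.4408; B: μ=5.9, E[X²]=40.71; C: μ=4, E[X²]=18.
E[X] = 0.43·5.22 + 0.34·5.9 + 0.23·4 = 5.1706.
E[X²] = 0.43·29.4408 + 0.34·40.71 + 0.23·18 = 30.6409.
Var(X) = E[X²] − (E[X])² = 30.6409 − 26.7351 = 3.90584.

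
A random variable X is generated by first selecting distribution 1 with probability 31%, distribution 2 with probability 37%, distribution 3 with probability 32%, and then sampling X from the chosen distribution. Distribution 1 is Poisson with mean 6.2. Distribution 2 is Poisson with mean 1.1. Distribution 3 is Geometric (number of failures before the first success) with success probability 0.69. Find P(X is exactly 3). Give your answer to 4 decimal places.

Conditional on each component, P(X = 3): 1: 0.0806117; 2: 0.0738419; 3: 0.0205558.
By total probability, P(X = 3) = 0.31·0.0806117 + 0.37·0.0738419 + 0.32·0.0205558 = 0.058889.

0.0589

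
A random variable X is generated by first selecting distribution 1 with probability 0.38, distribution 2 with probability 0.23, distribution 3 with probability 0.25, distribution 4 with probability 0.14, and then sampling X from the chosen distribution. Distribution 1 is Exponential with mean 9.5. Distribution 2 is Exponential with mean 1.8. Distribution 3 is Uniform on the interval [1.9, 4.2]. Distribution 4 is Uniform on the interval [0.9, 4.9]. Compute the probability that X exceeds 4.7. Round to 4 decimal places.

0.2556

Conditional on each component, P(X > 4.7): 1: 0.609731; 2: 0.0734529; 3: 0; 4: 0.05.
By total probability, P(X > 4.7) = 0.38·0.609731 + 0.23·0.0734529 + 0.25·0 + 0.14·0.05 = 0.255592.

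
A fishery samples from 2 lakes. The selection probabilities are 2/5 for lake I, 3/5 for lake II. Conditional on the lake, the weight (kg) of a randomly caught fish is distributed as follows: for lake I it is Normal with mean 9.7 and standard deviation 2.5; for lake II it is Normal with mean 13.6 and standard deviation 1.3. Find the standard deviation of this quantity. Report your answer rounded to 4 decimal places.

2.6766

Per component, I: μ=9.7, E[X²]=100.34; II: μ=13.6, E[X²]=186.65.
E[X] = 0.4·9.7 + 0.6·13.6 = 12.04.
E[X²] = 0.4·100.34 + 0.6·186.65 = 152.126.
Var(X) = E[X²] − (E[X])² = 152.126 − 144.962 = 7.1644.
SD(X) = √7.1644 = 2.67664.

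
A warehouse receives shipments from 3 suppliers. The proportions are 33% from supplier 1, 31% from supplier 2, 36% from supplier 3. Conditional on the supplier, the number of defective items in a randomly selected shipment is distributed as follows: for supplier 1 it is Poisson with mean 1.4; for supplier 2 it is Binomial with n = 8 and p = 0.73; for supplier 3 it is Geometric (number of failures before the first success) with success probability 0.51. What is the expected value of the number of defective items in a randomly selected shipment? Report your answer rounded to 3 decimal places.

Component means — 1: 1.4; 2: 5.84; 3: 0.960784.
E[X] = 0.33·1.4 + 0.31·5.84 + 0.36·0.960784 = 2.61828.

2.618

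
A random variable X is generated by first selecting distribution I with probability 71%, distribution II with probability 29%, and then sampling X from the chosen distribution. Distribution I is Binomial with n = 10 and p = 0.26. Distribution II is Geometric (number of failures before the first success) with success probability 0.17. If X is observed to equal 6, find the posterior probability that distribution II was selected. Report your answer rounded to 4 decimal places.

Likelihoods P(X=6 | ·): I: 0.019453; II: 0.0555799.
Posterior ∝ prior × likelihood. Numerator for II: 0.29·0.0555799 = 0.0161182.
Normalizing constant: 0.71·0.019453 + 0.29·0.0555799 = 0.0299298.
P(II | observation) = 0.0161182 / 0.0299298 = 0.538533.

0.5385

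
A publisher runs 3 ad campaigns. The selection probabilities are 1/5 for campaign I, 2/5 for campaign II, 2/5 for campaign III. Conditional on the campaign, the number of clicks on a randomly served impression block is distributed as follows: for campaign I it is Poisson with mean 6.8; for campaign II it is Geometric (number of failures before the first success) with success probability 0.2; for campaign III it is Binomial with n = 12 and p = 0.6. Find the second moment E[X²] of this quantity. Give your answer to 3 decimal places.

For each component E[X²] = Var + (mean)², giving I: 53.04; II: 36; III: 54.72.
Overall E[X²] = 0.2·53.04 + 0.4·36 + 0.4·54.72 = 46.896.

46.896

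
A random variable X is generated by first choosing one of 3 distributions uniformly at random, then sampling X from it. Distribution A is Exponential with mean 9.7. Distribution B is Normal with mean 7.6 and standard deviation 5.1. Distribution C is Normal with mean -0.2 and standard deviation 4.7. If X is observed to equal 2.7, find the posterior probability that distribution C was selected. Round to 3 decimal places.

0.355

Likelihoods f(2.7 | ·): A: 0.0780445; B: 0.0493049; C: 0.0701683.
Posterior ∝ prior × likelihood. Numerator for C: 0.333333·0.0701683 = 0.0233894.
Normalizing constant: 0.333333·0.0780445 + 0.333333·0.0493049 + 0.333333·0.0701683 = 0.0658392.
P(C | observation) = 0.0233894 / 0.0658392 = 0.355251.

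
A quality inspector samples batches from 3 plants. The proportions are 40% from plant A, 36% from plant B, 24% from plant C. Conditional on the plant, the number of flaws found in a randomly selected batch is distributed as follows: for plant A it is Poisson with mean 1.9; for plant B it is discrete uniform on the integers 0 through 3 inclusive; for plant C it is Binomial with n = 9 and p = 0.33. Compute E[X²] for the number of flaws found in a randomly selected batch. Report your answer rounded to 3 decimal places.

For each component E[X²] = Var + (mean)², giving A: 5.51; B: 3.5; C: 10.8108.
Overall E[X²] = 0.4·5.51 + 0.36·3.5 + 0.24·10.8108 = 6.05859.

6.059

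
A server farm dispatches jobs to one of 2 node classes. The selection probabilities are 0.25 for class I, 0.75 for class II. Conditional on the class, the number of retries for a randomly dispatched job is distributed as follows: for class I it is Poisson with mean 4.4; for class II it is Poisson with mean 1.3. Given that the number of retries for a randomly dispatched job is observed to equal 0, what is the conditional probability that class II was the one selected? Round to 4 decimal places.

Likelihoods P(X=0 | ·): I: 0.0122773; II: 0.272532.
Posterior ∝ prior × likelihood. Numerator for II: 0.75·0.272532 = 0.204399.
Normalizing constant: 0.25·0.0122773 + 0.75·0.272532 = 0.207468.
P(II | observation) = 0.204399 / 0.207468 = 0.985206.

0.9852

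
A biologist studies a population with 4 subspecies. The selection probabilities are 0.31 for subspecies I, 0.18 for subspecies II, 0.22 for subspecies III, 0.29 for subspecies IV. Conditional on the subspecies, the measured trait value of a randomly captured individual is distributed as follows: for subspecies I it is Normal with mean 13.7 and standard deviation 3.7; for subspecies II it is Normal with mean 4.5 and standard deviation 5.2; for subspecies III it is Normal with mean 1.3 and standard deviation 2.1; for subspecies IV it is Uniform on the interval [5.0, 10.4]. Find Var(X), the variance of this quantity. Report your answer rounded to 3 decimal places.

32.785

Per component, I: μ=13.7, E[X²]=201.38; II: μ=4.5, E[X²]=47.29; III: μ=1.3, E[X²]=6.1; IV: μ=7.7, E[X²]=61.72.
E[X] = 0.31·13.7 + 0.18·4.5 + 0.22·1.3 + 0.29·7.7 = 7.576.
E[X²] = 0.31·201.38 + 0.18·47.29 + 0.22·6.1 + 0.29·61.72 = 90.1808.
Var(X) = E[X²] − (E[X])² = 90.1808 − 57.3958 = 32.785.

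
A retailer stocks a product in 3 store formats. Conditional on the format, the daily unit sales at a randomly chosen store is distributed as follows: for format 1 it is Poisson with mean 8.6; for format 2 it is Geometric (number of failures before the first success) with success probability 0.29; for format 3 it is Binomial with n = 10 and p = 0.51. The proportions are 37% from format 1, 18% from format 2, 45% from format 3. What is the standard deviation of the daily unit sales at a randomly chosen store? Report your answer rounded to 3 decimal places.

Per component, 1: μ=8.6, E[X²]=82.56; 2: μ=2.44828, E[X²]=14.4364; 3: μ=5.1, E[X²]=28.509.
E[X] = 0.37·8.6 + 0.18·2.44828 + 0.45·5.1 = 5.91769.
E[X²] = 0.37·82.56 + 0.18·14.4364 + 0.45·28.509 = 45.9748.
Var(X) = E[X²] − (E[X])² = 45.9748 − 35.0191 = 10.9557.
SD(X) = √10.9557 = 3.30995.

3.310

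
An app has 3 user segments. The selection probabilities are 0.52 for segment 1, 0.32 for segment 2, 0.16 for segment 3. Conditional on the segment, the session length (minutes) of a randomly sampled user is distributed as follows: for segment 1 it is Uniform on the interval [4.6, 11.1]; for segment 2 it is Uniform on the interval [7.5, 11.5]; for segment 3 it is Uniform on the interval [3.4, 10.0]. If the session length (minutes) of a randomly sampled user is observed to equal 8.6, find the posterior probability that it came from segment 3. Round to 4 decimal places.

Likelihoods f(8.6 | ·): 1: 0.153846; 2: 0.25; 3: 0.151515.
Posterior ∝ prior × likelihood. Numerator for 3: 0.16·0.151515 = 0.0242424.
Normalizing constant: 0.52·0.153846 + 0.32·0.25 + 0.16·0.151515 = 0.184242.
P(3 | observation) = 0.0242424 / 0.184242 = 0.131579.

0.1316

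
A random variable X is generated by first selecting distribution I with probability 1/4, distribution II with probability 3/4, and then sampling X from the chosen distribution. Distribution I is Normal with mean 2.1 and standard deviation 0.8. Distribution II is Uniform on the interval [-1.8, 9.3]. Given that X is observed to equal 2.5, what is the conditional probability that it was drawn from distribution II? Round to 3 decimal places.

Likelihoods f(2.5 | ·): I: 0.440082; II: 0.0900901.
Posterior ∝ prior × likelihood. Numerator for II: 0.75·0.0900901 = 0.0675676.
Normalizing constant: 0.25·0.440082 + 0.75·0.0900901 = 0.177588.
P(II | observation) = 0.0675676 / 0.177588 = 0.380474.

0.380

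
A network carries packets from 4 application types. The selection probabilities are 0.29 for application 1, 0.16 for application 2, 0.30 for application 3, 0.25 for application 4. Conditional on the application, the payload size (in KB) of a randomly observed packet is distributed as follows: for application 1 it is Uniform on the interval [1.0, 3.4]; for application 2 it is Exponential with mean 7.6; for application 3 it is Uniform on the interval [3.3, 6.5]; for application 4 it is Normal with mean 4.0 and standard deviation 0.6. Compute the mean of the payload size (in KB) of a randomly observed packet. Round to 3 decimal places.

Component means — 1: 2.2; 2: 7.6; 3: 4.9; 4: 4.
E[X] = 0.29·2.2 + 0.16·7.6 + 0.3·4.9 + 0.25·4 = 4.324.

4.324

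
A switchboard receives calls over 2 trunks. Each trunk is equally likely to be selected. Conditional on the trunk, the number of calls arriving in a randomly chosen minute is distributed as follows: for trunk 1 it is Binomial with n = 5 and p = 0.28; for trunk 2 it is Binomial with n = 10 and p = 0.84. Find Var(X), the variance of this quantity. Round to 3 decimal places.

13.426

Per component, 1: μ=1.4, E[X²]=2.968; 2: μ=8.4, E[X²]=71.904.
E[X] = 0.5·1.4 + 0.5·8.4 = 4.9.
E[X²] = 0.5·2.968 + 0.5·71.904 = 37.436.
Var(X) = E[X²] − (E[X])² = 37.436 − 24.01 = 13.426.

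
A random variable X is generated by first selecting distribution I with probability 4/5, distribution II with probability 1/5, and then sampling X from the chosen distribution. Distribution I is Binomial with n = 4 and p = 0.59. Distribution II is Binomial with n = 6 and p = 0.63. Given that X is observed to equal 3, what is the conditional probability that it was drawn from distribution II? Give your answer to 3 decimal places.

0.158

Likelihoods P(X=3 | ·): I: 0.336822; II: 0.253313.
Posterior ∝ prior × likelihood. Numerator for II: 0.2·0.253313 = 0.0506625.
Normalizing constant: 0.8·0.336822 + 0.2·0.253313 = 0.32012.
P(II | observation) = 0.0506625 / 0.32012 = 0.158261.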